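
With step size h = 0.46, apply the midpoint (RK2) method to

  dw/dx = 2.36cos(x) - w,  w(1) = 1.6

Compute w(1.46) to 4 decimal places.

Midpoint: k1 = f(x_n, w_n); k2 = f(x_n + h/2, w_n + (h/2)·k1); w_{n+1} = w_n + h·k2.
x=1.000000, w=1.600000:
  k1 = f(1.000000, 1.600000) = -0.324887
  k2 = f(1.230000, 1.525276) = -0.736475
  w ← 1.600000 + 0.46·(-0.736475) = 1.261221
w(1.46) ≈ 1.2612

1.2612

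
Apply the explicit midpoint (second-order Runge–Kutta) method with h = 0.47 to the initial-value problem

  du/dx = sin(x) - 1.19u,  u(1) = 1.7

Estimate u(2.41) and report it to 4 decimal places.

Midpoint: k1 = f(x_n, u_n); k2 = f(x_n + h/2, u_n + (h/2)·k1); u_{n+1} = u_n + h·k2.
x=1.000000, u=1.700000:
  k1 = f(1.000000, 1.700000) = -1.181529
  k2 = f(1.235000, 1.422341) = -0.748437
  u ← 1.700000 + 0.47·(-0.748437) = 1.348235
x=1.470000, u=1.348235:
  k1 = f(1.470000, 1.348235) = -0.609475
  k2 = f(1.705000, 1.205008) = -0.442951
  u ← 1.348235 + 0.47·(-0.442951) = 1.140047
x=1.940000, u=1.140047:
  k1 = f(1.940000, 1.140047) = -0.424041
  k2 = f(2.175000, 1.040398) = -0.415118
  u ← 1.140047 + 0.47·(-0.415118) = 0.944942
u(2.41) ≈ 0.9449

0.9449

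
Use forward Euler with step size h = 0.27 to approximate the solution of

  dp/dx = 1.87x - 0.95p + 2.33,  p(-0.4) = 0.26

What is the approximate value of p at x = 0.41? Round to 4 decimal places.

Euler: p_{n+1} = p_n + h·f(x_n, p_n).
x=-0.400000, p=0.260000: f=1.335000 → p ← 0.260000 + 0.27·1.335000 = 0.620450
x=-0.130000, p=0.620450: f=1.497473 → p ← 0.620450 + 0.27·1.497473 = 1.024768
x=0.140000, p=1.024768: f=1.618271 → p ← 1.024768 + 0.27·1.618271 = 1.461701
p(0.41) ≈ 1.4617

1.4617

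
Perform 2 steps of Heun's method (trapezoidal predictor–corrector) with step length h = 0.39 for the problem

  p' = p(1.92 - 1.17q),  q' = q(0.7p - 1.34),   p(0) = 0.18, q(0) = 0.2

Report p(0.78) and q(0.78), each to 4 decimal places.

Heun on (p,q): k1 = f(s_n, state_n); k2 = f(s_n + h, state_n + h·k1); state_{n+1} = state_n + (h/2)·(k1 + k2).
0.000000: (0.180000, 0.200000)
  k1 = (0.303480, -0.242800)
  predictor → (0.298357, 0.105308)
  k2 = (0.536085, -0.119119)
  → (0.343715, 0.129426)
0.390000: (0.343715, 0.129426)
  k1 = (0.607885, -0.142291)
  predictor → (0.580790, 0.073932)
  k2 = (1.064879, -0.069012)
  → (0.669904, 0.088222)
(p(0.78), q(0.78)) ≈ (0.6699, 0.0882)

0.6699, 0.0882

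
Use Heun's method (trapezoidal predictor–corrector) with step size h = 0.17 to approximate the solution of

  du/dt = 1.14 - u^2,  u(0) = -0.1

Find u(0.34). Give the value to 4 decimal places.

0.2784

Heun: k1 = f(t_n, u_n); k2 = f(t_n + h, u_n + h·k1); u_{n+1} = u_n + (h/2)·(k1 + k2).
t=0.000000, u=-0.100000:
  k1 = f(0.000000, -0.100000) = 1.130000
  k2 = f(0.170000, 0.092100) = 1.131518
  u ← -0.100000 + (0.17/2)·(1.130000 + 1.131518) = 0.092229
t=0.170000, u=0.092229:
  k1 = f(0.170000, 0.092229) = 1.131494
  k2 = f(0.340000, 0.284583) = 1.059013
  u ← 0.092229 + (0.17/2)·(1.131494 + 1.059013) = 0.278422
u(0.34) ≈ 0.2784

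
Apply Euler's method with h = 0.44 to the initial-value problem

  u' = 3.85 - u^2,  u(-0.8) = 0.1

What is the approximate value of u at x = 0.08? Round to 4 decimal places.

2.0744

Euler: u_{n+1} = u_n + h·f(x_n, u_n).
x=-0.800000, u=0.100000: f=3.840000 → u ← 0.100000 + 0.44·3.840000 = 1.789600
x=-0.360000, u=1.789600: f=0.647332 → u ← 1.789600 + 0.44·0.647332 = 2.074426
u(0.08) ≈ 2.0744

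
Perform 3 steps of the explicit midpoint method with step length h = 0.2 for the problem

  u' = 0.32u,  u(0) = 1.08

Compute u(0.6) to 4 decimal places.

Midpoint: k1 = f(x_n, u_n); k2 = f(x_n + h/2, u_n + (h/2)·k1); u_{n+1} = u_n + h·k2.
x=0.000000, u=1.080000:
  k1 = f(0.000000, 1.080000) = 0.345600
  k2 = f(0.100000, 1.114560) = 0.356659
  u ← 1.080000 + 0.2·0.356659 = 1.151332
x=0.200000, u=1.151332:
  k1 = f(0.200000, 1.151332) = 0.368426
  k2 = f(0.300000, 1.188174) = 0.380216
  u ← 1.151332 + 0.2·0.380216 = 1.227375
x=0.400000, u=1.227375:
  k1 = f(0.400000, 1.227375) = 0.392760
  k2 = f(0.500000, 1.266651) = 0.405328
  u ← 1.227375 + 0.2·0.405328 = 1.308441
u(0.6) ≈ 1.3084

1.3084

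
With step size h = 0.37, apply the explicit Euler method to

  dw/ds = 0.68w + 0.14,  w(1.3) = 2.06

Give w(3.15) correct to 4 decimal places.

Euler: w_{n+1} = w_n + h·f(s_n, w_n).
s=1.300000, w=2.060000: f=1.540800 → w ← 2.060000 + 0.37·1.540800 = 2.630096
s=1.670000, w=2.630096: f=1.928465 → w ← 2.630096 + 0.37·1.928465 = 3.343628
s=2.040000, w=3.343628: f=2.413667 → w ← 3.343628 + 0.37·2.413667 = 4.236685
s=2.410000, w=4.236685: f=3.020946 → w ← 4.236685 + 0.37·3.020946 = 5.354435
s=2.780000, w=5.354435: f=3.781016 → w ← 5.354435 + 0.37·3.781016 = 6.753411
w(3.15) ≈ 6.7534

6.7534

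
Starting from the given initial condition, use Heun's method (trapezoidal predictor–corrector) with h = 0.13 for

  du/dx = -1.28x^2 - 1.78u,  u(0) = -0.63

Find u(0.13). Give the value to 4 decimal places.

Heun: k1 = f(x_n, u_n); k2 = f(x_n + h, u_n + h·k1); u_{n+1} = u_n + (h/2)·(k1 + k2).
x=0.000000, u=-0.630000:
  k1 = f(0.000000, -0.630000) = 1.121400
  k2 = f(0.130000, -0.484218) = 0.840276
  u ← -0.630000 + (0.13/2)·(1.121400 + 0.840276) = -0.502491
u(0.13) ≈ -0.5025

-0.5025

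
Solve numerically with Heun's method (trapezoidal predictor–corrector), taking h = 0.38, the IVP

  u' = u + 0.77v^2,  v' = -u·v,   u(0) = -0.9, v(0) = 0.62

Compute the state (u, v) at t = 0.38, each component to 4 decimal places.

-1.1281, 0.9046

Heun on (u,v): k1 = f(t_n, state_n); k2 = f(t_n + h, state_n + h·k1); state_{n+1} = state_n + (h/2)·(k1 + k2).
0.000000: (-0.900000, 0.620000)
  k1 = (-0.604012, 0.558000)
  predictor → (-1.129525, 0.832040)
  k2 = (-0.596461, 0.939810)
  → (-1.128090, 0.904584)
(u(0.38), v(0.38)) ≈ (-1.1281, 0.9046)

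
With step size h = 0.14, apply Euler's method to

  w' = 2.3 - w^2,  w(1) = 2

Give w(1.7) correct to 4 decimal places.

Euler: w_{n+1} = w_n + h·f(t_n, w_n).
t=1.000000, w=2.000000: f=-1.700000 → w ← 2.000000 + 0.14·(-1.700000) = 1.762000
t=1.140000, w=1.762000: f=-0.804644 → w ← 1.762000 + 0.14·(-0.804644) = 1.649350
t=1.280000, w=1.649350: f=-0.420355 → w ← 1.649350 + 0.14·(-0.420355) = 1.590500
t=1.420000, w=1.590500: f=-0.229691 → w ← 1.590500 + 0.14·(-0.229691) = 1.558343
t=1.560000, w=1.558343: f=-0.128434 → w ← 1.558343 + 0.14·(-0.128434) = 1.540363
w(1.7) ≈ 1.5404

1.5404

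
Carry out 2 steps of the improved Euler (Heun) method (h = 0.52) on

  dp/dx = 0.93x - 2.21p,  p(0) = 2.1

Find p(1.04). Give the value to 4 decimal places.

0.8456

Heun: k1 = f(x_n, p_n); k2 = f(x_n + h, p_n + h·k1); p_{n+1} = p_n + (h/2)·(k1 + k2).
x=0.000000, p=2.100000:
  k1 = f(0.000000, 2.100000) = -4.641000
  k2 = f(0.520000, -0.313320) = 1.176037
  p ← 2.100000 + (0.52/2)·(-4.641000 + 1.176037) = 1.199110
x=0.520000, p=1.199110:
  k1 = f(0.520000, 1.199110) = -2.166432
  k2 = f(1.040000, 0.072565) = 0.806832
  p ← 1.199110 + (0.52/2)·(-2.166432 + 0.806832) = 0.845613
p(1.04) ≈ 0.8456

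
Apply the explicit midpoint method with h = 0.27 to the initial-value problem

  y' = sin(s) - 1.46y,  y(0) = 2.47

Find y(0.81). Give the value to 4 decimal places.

Midpoint: k1 = f(s_n, y_n); k2 = f(s_n + h/2, y_n + (h/2)·k1); y_{n+1} = y_n + h·k2.
s=0.000000, y=2.470000:
  k1 = f(0.000000, 2.470000) = -3.606200
  k2 = f(0.135000, 1.983163) = -2.760828
  y ← 2.470000 + 0.27·(-2.760828) = 1.724577
s=0.270000, y=1.724577:
  k1 = f(0.270000, 1.724577) = -2.251150
  k2 = f(0.405000, 1.420671) = -1.680161
  y ← 1.724577 + 0.27·(-1.680161) = 1.270933
s=0.540000, y=1.270933:
  k1 = f(0.540000, 1.270933) = -1.341426
  k2 = f(0.675000, 1.089840) = -0.966270
  y ← 1.270933 + 0.27·(-0.966270) = 1.010040
y(0.81) ≈ 1.0100

1.0100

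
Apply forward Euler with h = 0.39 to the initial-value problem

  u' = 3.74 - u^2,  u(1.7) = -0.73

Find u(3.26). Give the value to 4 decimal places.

1.9187

Euler: u_{n+1} = u_n + h·f(x_n, u_n).
x=1.700000, u=-0.730000: f=3.207100 → u ← -0.730000 + 0.39·3.207100 = 0.520769
x=2.090000, u=0.520769: f=3.468800 → u ← 0.520769 + 0.39·3.468800 = 1.873601
x=2.480000, u=1.873601: f=0.229620 → u ← 1.873601 + 0.39·0.229620 = 1.963153
x=2.870000, u=1.963153: f=-0.113968 → u ← 1.963153 + 0.39·(-0.113968) = 1.918705
u(3.26) ≈ 1.9187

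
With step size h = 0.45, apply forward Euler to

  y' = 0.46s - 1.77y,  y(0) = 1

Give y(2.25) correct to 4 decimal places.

0.4383

Euler: y_{n+1} = y_n + h·f(s_n, y_n).
s=0.000000, y=1.000000: f=-1.770000 → y ← 1.000000 + 0.45·(-1.770000) = 0.203500
s=0.450000, y=0.203500: f=-0.153195 → y ← 0.203500 + 0.45·(-0.153195) = 0.134562
s=0.900000, y=0.134562: f=0.175825 → y ← 0.134562 + 0.45·0.175825 = 0.213683
s=1.350000, y=0.213683: f=0.242780 → y ← 0.213683 + 0.45·0.242780 = 0.322935
s=1.800000, y=0.322935: f=0.256406 → y ← 0.322935 + 0.45·0.256406 = 0.438317
y(2.25) ≈ 0.4383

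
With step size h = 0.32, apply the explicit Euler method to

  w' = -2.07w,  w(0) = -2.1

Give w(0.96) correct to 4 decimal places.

-0.0808

Euler: w_{n+1} = w_n + h·f(t_n, w_n).
t=0.000000, w=-2.100000: f=4.347000 → w ← -2.100000 + 0.32·4.347000 = -0.708960
t=0.320000, w=-0.708960: f=1.467547 → w ← -0.708960 + 0.32·1.467547 = -0.239345
t=0.640000, w=-0.239345: f=0.495444 → w ← -0.239345 + 0.32·0.495444 = -0.080803
w(0.96) ≈ -0.0808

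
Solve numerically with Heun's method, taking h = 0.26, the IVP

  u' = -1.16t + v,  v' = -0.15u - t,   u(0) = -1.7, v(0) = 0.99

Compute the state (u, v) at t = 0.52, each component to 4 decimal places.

Heun on (u,v): k1 = f(t_n, state_n); k2 = f(t_n + h, state_n + h·k1); state_{n+1} = state_n + (h/2)·(k1 + k2).
0.000000: (-1.700000, 0.990000)
  k1 = (0.990000, 0.255000)
  predictor → (-1.442600, 1.056300)
  k2 = (0.754700, -0.043610)
  → (-1.473189, 1.017481)
0.260000: (-1.473189, 1.017481)
  k1 = (0.715881, -0.039022)
  predictor → (-1.287060, 1.007335)
  k2 = (0.404135, -0.326941)
  → (-1.327587, 0.969906)
(u(0.52), v(0.52)) ≈ (-1.3276, 0.9699)

-1.3276, 0.9699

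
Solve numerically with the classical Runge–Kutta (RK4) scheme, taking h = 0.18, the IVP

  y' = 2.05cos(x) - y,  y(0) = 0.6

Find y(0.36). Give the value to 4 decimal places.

1.0239

RK4: k1 = f(x_n, y_n); k2 = f(x_n + h/2, y_n + (h/2)·k1); k3 = f(x_n + h/2, y_n + (h/2)·k2); k4 = f(x_n + h, y_n + h·k3); y_{n+1} = y_n + (h/6)·(k1 + 2k2 + 2k3 + k4).
x=0.000000, y=0.600000:
  k1 = f(0.000000, 0.600000) = 1.450000
  k2 = f(0.090000, 0.730500) = 1.311203
  k3 = f(0.090000, 0.718008) = 1.323695
  k4 = f(0.180000, 0.838265) = 1.178615
  y ← 0.600000 + (0.18/6)·(k1 + 2k2 + 2k3 + k4) = 0.836952
x=0.180000, y=0.836952:
  k1 = f(0.180000, 0.836952) = 1.179927
  k2 = f(0.270000, 0.943146) = 1.032585
  k3 = f(0.270000, 0.929885) = 1.045845
  k4 = f(0.360000, 1.025204) = 0.893384
  y ← 0.836952 + (0.18/6)·(k1 + 2k2 + 2k3 + k4) = 1.023857
y(0.36) ≈ 1.0239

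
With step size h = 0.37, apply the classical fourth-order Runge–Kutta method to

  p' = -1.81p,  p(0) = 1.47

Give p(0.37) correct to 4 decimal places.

0.7539

RK4: k1 = f(s_n, p_n); k2 = f(s_n + h/2, p_n + (h/2)·k1); k3 = f(s_n + h/2, p_n + (h/2)·k2); k4 = f(s_n + h, p_n + h·k3); p_{n+1} = p_n + (h/6)·(k1 + 2k2 + 2k3 + k4).
s=0.000000, p=1.470000:
  k1 = f(0.000000, 1.470000) = -2.660700
  k2 = f(0.185000, 0.977770) = -1.769765
  k3 = f(0.185000, 1.142594) = -2.068094
  k4 = f(0.370000, 0.704805) = -1.275697
  p ← 1.470000 + (0.37/6)·(k1 + 2k2 + 2k3 + k4) = 0.753920
p(0.37) ≈ 0.7539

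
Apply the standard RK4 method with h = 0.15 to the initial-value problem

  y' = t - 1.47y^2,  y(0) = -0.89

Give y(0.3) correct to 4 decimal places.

-1.3978

RK4: k1 = f(t_n, y_n); k2 = f(t_n + h/2, y_n + (h/2)·k1); k3 = f(t_n + h/2, y_n + (h/2)·k2); k4 = f(t_n + h, y_n + h·k3); y_{n+1} = y_n + (h/6)·(k1 + 2k2 + 2k3 + k4).
t=0.000000, y=-0.890000:
  k1 = f(0.000000, -0.890000) = -1.164387
  k2 = f(0.075000, -0.977329) = -1.329103
  k3 = f(0.075000, -0.989683) = -1.364824
  k4 = f(0.150000, -1.094724) = -1.611677
  y ← -0.890000 + (0.15/6)·(k1 + 2k2 + 2k3 + k4) = -1.094098
t=0.150000, y=-1.094098:
  k1 = f(0.150000, -1.094098) = -1.609664
  k2 = f(0.225000, -1.214823) = -1.944418
  k3 = f(0.225000, -1.239929) = -2.035014
  k4 = f(0.300000, -1.399350) = -2.578525
  y ← -1.094098 + (0.15/6)·(k1 + 2k2 + 2k3 + k4) = -1.397774
y(0.3) ≈ -1.3978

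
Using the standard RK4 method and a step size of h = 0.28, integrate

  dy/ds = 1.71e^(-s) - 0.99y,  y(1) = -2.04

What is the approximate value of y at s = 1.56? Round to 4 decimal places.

-0.9701

RK4: k1 = f(s_n, y_n); k2 = f(s_n + h/2, y_n + (h/2)·k1); k3 = f(s_n + h/2, y_n + (h/2)·k2); k4 = f(s_n + h, y_n + h·k3); y_{n+1} = y_n + (h/6)·(k1 + 2k2 + 2k3 + k4).
s=1.000000, y=-2.040000:
  k1 = f(1.000000, -2.040000) = 2.648674
  k2 = f(1.140000, -1.669186) = 2.199384
  k3 = f(1.140000, -1.732086) = 2.261656
  k4 = f(1.280000, -1.406736) = 1.868113
  y ← -2.040000 + (0.28/6)·(k1 + 2k2 + 2k3 + k4) = -1.412853
s=1.280000, y=-1.412853:
  k1 = f(1.280000, -1.412853) = 1.874168
  k2 = f(1.420000, -1.150469) = 1.552296
  k3 = f(1.420000, -1.195531) = 1.596907
  k4 = f(1.560000, -0.965719) = 1.315394
  y ← -1.412853 + (0.28/6)·(k1 + 2k2 + 2k3 + k4) = -0.970081
y(1.56) ≈ -0.9701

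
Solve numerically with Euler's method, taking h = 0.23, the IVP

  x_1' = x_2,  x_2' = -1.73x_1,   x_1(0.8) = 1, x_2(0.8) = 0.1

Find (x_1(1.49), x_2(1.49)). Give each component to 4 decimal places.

0.7923, -1.0847

Euler on (x_1,x_2): x_1_{n+1} = x_1_n + h·x_1', x_2_{n+1} = x_2_n + h·x_2'.
0.800000: (1.000000, 0.100000); f=(0.100000, -1.730000) → (1.023000, -0.297900)
1.030000: (1.023000, -0.297900); f=(-0.297900, -1.769790) → (0.954483, -0.704952)
1.260000: (0.954483, -0.704952); f=(-0.704952, -1.651256) → (0.792344, -1.084740)
(x_1(1.49), x_2(1.49)) ≈ (0.7923, -1.0847)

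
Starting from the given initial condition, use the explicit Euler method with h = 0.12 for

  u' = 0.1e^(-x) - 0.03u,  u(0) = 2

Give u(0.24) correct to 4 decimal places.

Euler: u_{n+1} = u_n + h·f(x_n, u_n).
x=0.000000, u=2.000000: f=0.040000 → u ← 2.000000 + 0.12·0.040000 = 2.004800
x=0.120000, u=2.004800: f=0.028548 → u ← 2.004800 + 0.12·0.028548 = 2.008226
u(0.24) ≈ 2.0082

2.0082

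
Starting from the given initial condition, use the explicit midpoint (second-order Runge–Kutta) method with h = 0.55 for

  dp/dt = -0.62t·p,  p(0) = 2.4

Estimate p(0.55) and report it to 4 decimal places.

2.1749

Midpoint: k1 = f(t_n, p_n); k2 = f(t_n + h/2, p_n + (h/2)·k1); p_{n+1} = p_n + h·k2.
t=0.000000, p=2.400000:
  k1 = f(0.000000, 2.400000) = 0.000000
  k2 = f(0.275000, 2.400000) = -0.409200
  p ← 2.400000 + 0.55·(-0.409200) = 2.174940
p(0.55) ≈ 2.1749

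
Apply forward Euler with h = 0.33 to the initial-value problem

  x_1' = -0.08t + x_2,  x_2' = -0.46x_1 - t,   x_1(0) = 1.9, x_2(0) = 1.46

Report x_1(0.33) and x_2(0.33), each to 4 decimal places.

2.3818, 1.1716

Euler on (x_1,x_2): x_1_{n+1} = x_1_n + h·x_1', x_2_{n+1} = x_2_n + h·x_2'.
0.000000: (1.900000, 1.460000); f=(1.460000, -0.874000) → (2.381800, 1.171580)
(x_1(0.33), x_2(0.33)) ≈ (2.3818, 1.1716)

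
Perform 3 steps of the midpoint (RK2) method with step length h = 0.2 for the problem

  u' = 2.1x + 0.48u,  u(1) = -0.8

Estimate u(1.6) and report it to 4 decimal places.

0.8033

Midpoint: k1 = f(x_n, u_n); k2 = f(x_n + h/2, u_n + (h/2)·k1); u_{n+1} = u_n + h·k2.
x=1.000000, u=-0.800000:
  k1 = f(1.000000, -0.800000) = 1.716000
  k2 = f(1.100000, -0.628400) = 2.008368
  u ← -0.800000 + 0.2·2.008368 = -0.398326
x=1.200000, u=-0.398326:
  k1 = f(1.200000, -0.398326) = 2.328803
  k2 = f(1.300000, -0.165446) = 2.650586
  u ← -0.398326 + 0.2·2.650586 = 0.131791
x=1.400000, u=0.131791:
  k1 = f(1.400000, 0.131791) = 3.003260
  k2 = f(1.500000, 0.432117) = 3.357416
  u ← 0.131791 + 0.2·3.357416 = 0.803274
u(1.6) ≈ 0.8033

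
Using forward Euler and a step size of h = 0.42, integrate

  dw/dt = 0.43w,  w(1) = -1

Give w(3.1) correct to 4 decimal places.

-2.2936

Euler: w_{n+1} = w_n + h·f(t_n, w_n).
t=1.000000, w=-1.000000: f=-0.430000 → w ← -1.000000 + 0.42·(-0.430000) = -1.180600
t=1.420000, w=-1.180600: f=-0.507658 → w ← -1.180600 + 0.42·(-0.507658) = -1.393816
t=1.840000, w=-1.393816: f=-0.599341 → w ← -1.393816 + 0.42·(-0.599341) = -1.645540
t=2.260000, w=-1.645540: f=-0.707582 → w ← -1.645540 + 0.42·(-0.707582) = -1.942724
t=2.680000, w=-1.942724: f=-0.835371 → w ← -1.942724 + 0.42·(-0.835371) = -2.293580
w(3.1) ≈ -2.2936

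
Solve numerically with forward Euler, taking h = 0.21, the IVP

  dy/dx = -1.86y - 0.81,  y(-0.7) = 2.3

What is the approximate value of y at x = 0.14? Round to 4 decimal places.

-0.0582

Euler: y_{n+1} = y_n + h·f(x_n, y_n).
x=-0.700000, y=2.300000: f=-5.088000 → y ← 2.300000 + 0.21·(-5.088000) = 1.231520
x=-0.490000, y=1.231520: f=-3.100627 → y ← 1.231520 + 0.21·(-3.100627) = 0.580388
x=-0.280000, y=0.580388: f=-1.889522 → y ← 0.580388 + 0.21·(-1.889522) = 0.183589
x=-0.070000, y=0.183589: f=-1.151475 → y ← 0.183589 + 0.21·(-1.151475) = -0.058221
y(0.14) ≈ -0.0582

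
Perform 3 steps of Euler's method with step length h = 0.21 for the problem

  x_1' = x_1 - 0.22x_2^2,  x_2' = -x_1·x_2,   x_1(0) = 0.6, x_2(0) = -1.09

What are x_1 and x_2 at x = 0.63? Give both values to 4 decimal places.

0.9009, -0.6860

Euler on (x_1,x_2): x_1_{n+1} = x_1_n + h·x_1', x_2_{n+1} = x_2_n + h·x_2'.
0.000000: (0.600000, -1.090000); f=(0.338618, 0.654000) → (0.671110, -0.952660)
0.210000: (0.671110, -0.952660); f=(0.471446, 0.639339) → (0.770114, -0.818399)
0.420000: (0.770114, -0.818399); f=(0.622763, 0.630260) → (0.900894, -0.686044)
(x_1(0.63), x_2(0.63)) ≈ (0.9009, -0.6860)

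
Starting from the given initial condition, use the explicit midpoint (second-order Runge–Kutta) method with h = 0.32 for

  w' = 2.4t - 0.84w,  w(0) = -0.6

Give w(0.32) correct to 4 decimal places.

-0.3375

Midpoint: k1 = f(t_n, w_n); k2 = f(t_n + h/2, w_n + (h/2)·k1); w_{n+1} = w_n + h·k2.
t=0.000000, w=-0.600000:
  k1 = f(0.000000, -0.600000) = 0.504000
  k2 = f(0.160000, -0.519360) = 0.820262
  w ← -0.600000 + 0.32·0.820262 = -0.337516
w(0.32) ≈ -0.3375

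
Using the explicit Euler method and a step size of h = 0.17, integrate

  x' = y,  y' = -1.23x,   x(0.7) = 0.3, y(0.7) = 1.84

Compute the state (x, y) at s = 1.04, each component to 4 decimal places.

0.9149, 1.6491

Euler on (x,y): x_{n+1} = x_n + h·x', y_{n+1} = y_n + h·y'.
0.700000: (0.300000, 1.840000); f=(1.840000, -0.369000) → (0.612800, 1.777270)
0.870000: (0.612800, 1.777270); f=(1.777270, -0.753744) → (0.914936, 1.649134)
(x(1.04), y(1.04)) ≈ (0.9149, 1.6491)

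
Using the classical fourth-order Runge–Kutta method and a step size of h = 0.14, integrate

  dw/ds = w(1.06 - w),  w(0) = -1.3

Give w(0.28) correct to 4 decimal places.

RK4: k1 = f(s_n, w_n); k2 = f(s_n + h/2, w_n + (h/2)·k1); k3 = f(s_n + h/2, w_n + (h/2)·k2); k4 = f(s_n + h, w_n + h·k3); w_{n+1} = w_n + (h/6)·(k1 + 2k2 + 2k3 + k4).
s=0.000000, w=-1.300000:
  k1 = f(0.000000, -1.300000) = -3.068000
  k2 = f(0.070000, -1.514760) = -3.900143
  k3 = f(0.070000, -1.573010) = -4.141751
  k4 = f(0.140000, -1.879845) = -5.526454
  w ← -1.300000 + (0.14/6)·(k1 + 2k2 + 2k3 + k4) = -1.875826
s=0.140000, w=-1.875826:
  k1 = f(0.140000, -1.875826) = -5.507097
  k2 = f(0.210000, -2.261322) = -7.510581
  k3 = f(0.210000, -2.401566) = -8.313181
  k4 = f(0.280000, -3.039671) = -12.461651
  w ← -1.875826 + (0.14/6)·(k1 + 2k2 + 2k3 + k4) = -3.033539
w(0.28) ≈ -3.0335

-3.0335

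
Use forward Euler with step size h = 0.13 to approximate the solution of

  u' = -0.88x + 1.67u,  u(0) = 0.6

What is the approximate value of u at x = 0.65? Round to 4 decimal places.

Euler: u_{n+1} = u_n + h·f(x_n, u_n).
x=0.000000, u=0.600000: f=1.002000 → u ← 0.600000 + 0.13·1.002000 = 0.730260
x=0.130000, u=0.730260: f=1.105134 → u ← 0.730260 + 0.13·1.105134 = 0.873927
x=0.260000, u=0.873927: f=1.230659 → u ← 0.873927 + 0.13·1.230659 = 1.033913
x=0.390000, u=1.033913: f=1.383435 → u ← 1.033913 + 0.13·1.383435 = 1.213760
x=0.520000, u=1.213760: f=1.569379 → u ← 1.213760 + 0.13·1.569379 = 1.417779
u(0.65) ≈ 1.4178

1.4178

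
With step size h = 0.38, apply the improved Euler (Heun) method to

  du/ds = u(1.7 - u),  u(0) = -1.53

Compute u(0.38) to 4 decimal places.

Heun: k1 = f(s_n, u_n); k2 = f(s_n + h, u_n + h·k1); u_{n+1} = u_n + (h/2)·(k1 + k2).
s=0.000000, u=-1.530000:
  k1 = f(0.000000, -1.530000) = -4.941900
  k2 = f(0.380000, -3.407922) = -17.407400
  u ← -1.530000 + (0.38/2)·(-4.941900 + (-17.407400)) = -5.776367
u(0.38) ≈ -5.7764

-5.7764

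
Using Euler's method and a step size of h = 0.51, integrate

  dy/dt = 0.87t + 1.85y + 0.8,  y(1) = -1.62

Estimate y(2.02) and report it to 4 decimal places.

Euler: y_{n+1} = y_n + h·f(t_n, y_n).
t=1.000000, y=-1.620000: f=-1.327000 → y ← -1.620000 + 0.51·(-1.327000) = -2.296770
t=1.510000, y=-2.296770: f=-2.135325 → y ← -2.296770 + 0.51·(-2.135325) = -3.385785
y(2.02) ≈ -3.3858

-3.3858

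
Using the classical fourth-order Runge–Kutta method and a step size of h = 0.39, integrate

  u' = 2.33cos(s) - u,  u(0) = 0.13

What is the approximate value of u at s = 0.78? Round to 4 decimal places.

1.1728

RK4: k1 = f(s_n, u_n); k2 = f(s_n + h/2, u_n + (h/2)·k1); k3 = f(s_n + h/2, u_n + (h/2)·k2); k4 = f(s_n + h, u_n + h·k3); u_{n+1} = u_n + (h/6)·(k1 + 2k2 + 2k3 + k4).
s=0.000000, u=0.130000:
  k1 = f(0.000000, 0.130000) = 2.200000
  k2 = f(0.195000, 0.559000) = 1.726841
  k3 = f(0.195000, 0.466734) = 1.819107
  k4 = f(0.390000, 0.839452) = 1.315586
  u ← 0.130000 + (0.39/6)·(k1 + 2k2 + 2k3 + k4) = 0.819486
s=0.390000, u=0.819486:
  k1 = f(0.390000, 0.819486) = 1.335552
  k2 = f(0.585000, 1.079919) = 0.862630
  k3 = f(0.585000, 0.987699) = 0.954850
  k4 = f(0.780000, 1.191878) = 0.464551
  u ← 0.819486 + (0.39/6)·(k1 + 2k2 + 2k3 + k4) = 1.172765
u(0.78) ≈ 1.1728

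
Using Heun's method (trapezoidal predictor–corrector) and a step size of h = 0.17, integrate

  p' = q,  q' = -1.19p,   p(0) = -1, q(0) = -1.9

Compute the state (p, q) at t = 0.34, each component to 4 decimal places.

Heun on (p,q): k1 = f(t_n, state_n); k2 = f(t_n + h, state_n + h·k1); state_{n+1} = state_n + (h/2)·(k1 + k2).
0.000000: (-1.000000, -1.900000)
  k1 = (-1.900000, 1.190000)
  predictor → (-1.323000, -1.697700)
  k2 = (-1.697700, 1.574370)
  → (-1.305805, -1.665029)
0.170000: (-1.305805, -1.665029)
  k1 = (-1.665029, 1.553907)
  predictor → (-1.588859, -1.400864)
  k2 = (-1.400864, 1.890743)
  → (-1.566405, -1.372233)
(p(0.34), q(0.34)) ≈ (-1.5664, -1.3722)

-1.5664, -1.3722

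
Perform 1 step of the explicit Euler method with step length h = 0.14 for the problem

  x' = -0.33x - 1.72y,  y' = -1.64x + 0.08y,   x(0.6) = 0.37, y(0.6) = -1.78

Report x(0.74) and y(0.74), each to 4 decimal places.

0.7815, -1.8849

Euler on (x,y): x_{n+1} = x_n + h·x', y_{n+1} = y_n + h·y'.
0.600000: (0.370000, -1.780000); f=(2.939500, -0.749200) → (0.781530, -1.884888)
(x(0.74), y(0.74)) ≈ (0.7815, -1.8849)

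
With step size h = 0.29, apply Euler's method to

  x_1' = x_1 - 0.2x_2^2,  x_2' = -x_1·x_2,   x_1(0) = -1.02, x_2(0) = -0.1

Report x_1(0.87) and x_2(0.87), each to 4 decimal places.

-2.1937, -0.2673

Euler on (x_1,x_2): x_1_{n+1} = x_1_n + h·x_1', x_2_{n+1} = x_2_n + h·x_2'.
0.000000: (-1.020000, -0.100000); f=(-1.022000, -0.102000) → (-1.316380, -0.129580)
0.290000: (-1.316380, -0.129580); f=(-1.319738, -0.170577) → (-1.699104, -0.179047)
0.580000: (-1.699104, -0.179047); f=(-1.705516, -0.304220) → (-2.193704, -0.267271)
(x_1(0.87), x_2(0.87)) ≈ (-2.1937, -0.2673)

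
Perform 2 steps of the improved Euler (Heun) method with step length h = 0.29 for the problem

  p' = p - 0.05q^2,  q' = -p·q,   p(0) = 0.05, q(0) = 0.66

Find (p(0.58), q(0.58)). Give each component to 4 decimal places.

Heun on (p,q): k1 = f(s_n, state_n); k2 = f(s_n + h, state_n + h·k1); state_{n+1} = state_n + (h/2)·(k1 + k2).
0.000000: (0.050000, 0.660000)
  k1 = (0.028220, -0.033000)
  predictor → (0.058184, 0.650430)
  k2 = (0.037031, -0.037844)
  → (0.059461, 0.649728)
0.290000: (0.059461, 0.649728)
  k1 = (0.038354, -0.038634)
  predictor → (0.070584, 0.638524)
  k2 = (0.050198, -0.045070)
  → (0.072301, 0.637591)
(p(0.58), q(0.58)) ≈ (0.0723, 0.6376)

0.0723, 0.6376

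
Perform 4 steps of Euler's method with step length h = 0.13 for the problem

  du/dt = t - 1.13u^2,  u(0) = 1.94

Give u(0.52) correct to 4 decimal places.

Euler: u_{n+1} = u_n + h·f(t_n, u_n).
t=0.000000, u=1.940000: f=-4.252868 → u ← 1.940000 + 0.13·(-4.252868) = 1.387127
t=0.130000, u=1.387127: f=-2.044258 → u ← 1.387127 + 0.13·(-2.044258) = 1.121374
t=0.260000, u=1.121374: f=-1.160951 → u ← 1.121374 + 0.13·(-1.160951) = 0.970450
t=0.390000, u=0.970450: f=-0.674204 → u ← 0.970450 + 0.13·(-0.674204) = 0.882804
u(0.52) ≈ 0.8828

0.8828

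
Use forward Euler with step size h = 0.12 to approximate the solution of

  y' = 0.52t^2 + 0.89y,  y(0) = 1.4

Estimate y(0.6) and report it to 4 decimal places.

2.3542

Euler: y_{n+1} = y_n + h·f(t_n, y_n).
t=0.000000, y=1.400000: f=1.246000 → y ← 1.400000 + 0.12·1.246000 = 1.549520
t=0.120000, y=1.549520: f=1.386561 → y ← 1.549520 + 0.12·1.386561 = 1.715907
t=0.240000, y=1.715907: f=1.557109 → y ← 1.715907 + 0.12·1.557109 = 1.902760
t=0.360000, y=1.902760: f=1.760849 → y ← 1.902760 + 0.12·1.760849 = 2.114062
t=0.480000, y=2.114062: f=2.001323 → y ← 2.114062 + 0.12·2.001323 = 2.354221
y(0.6) ≈ 2.3542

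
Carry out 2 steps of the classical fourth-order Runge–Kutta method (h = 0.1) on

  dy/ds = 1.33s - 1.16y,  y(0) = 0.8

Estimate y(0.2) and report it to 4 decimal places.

RK4: k1 = f(s_n, y_n); k2 = f(s_n + h/2, y_n + (h/2)·k1); k3 = f(s_n + h/2, y_n + (h/2)·k2); k4 = f(s_n + h, y_n + h·k3); y_{n+1} = y_n + (h/6)·(k1 + 2k2 + 2k3 + k4).
s=0.000000, y=0.800000:
  k1 = f(0.000000, 0.800000) = -0.928000
  k2 = f(0.050000, 0.753600) = -0.807676
  k3 = f(0.050000, 0.759616) = -0.814655
  k4 = f(0.100000, 0.718535) = -0.700500
  y ← 0.800000 + (0.1/6)·(k1 + 2k2 + 2k3 + k4) = 0.718781
s=0.100000, y=0.718781:
  k1 = f(0.100000, 0.718781) = -0.700786
  k2 = f(0.150000, 0.683741) = -0.593640
  k3 = f(0.150000, 0.689099) = -0.599854
  k4 = f(0.200000, 0.658795) = -0.498202
  y ← 0.718781 + (0.1/6)·(k1 + 2k2 + 2k3 + k4) = 0.659014
y(0.2) ≈ 0.6590

0.6590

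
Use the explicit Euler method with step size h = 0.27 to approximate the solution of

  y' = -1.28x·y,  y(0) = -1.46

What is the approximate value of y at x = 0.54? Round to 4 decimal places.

-1.3238

Euler: y_{n+1} = y_n + h·f(x_n, y_n).
x=0.000000, y=-1.460000: f=0.000000 → y ← -1.460000 + 0.27·0.000000 = -1.460000
x=0.270000, y=-1.460000: f=0.504576 → y ← -1.460000 + 0.27·0.504576 = -1.323764
y(0.54) ≈ -1.3238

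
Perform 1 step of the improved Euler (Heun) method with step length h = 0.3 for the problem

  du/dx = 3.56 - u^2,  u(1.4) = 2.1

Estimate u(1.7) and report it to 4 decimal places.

1.9959

Heun: k1 = f(x_n, u_n); k2 = f(x_n + h, u_n + h·k1); u_{n+1} = u_n + (h/2)·(k1 + k2).
x=1.400000, u=2.100000:
  k1 = f(1.400000, 2.100000) = -0.850000
  k2 = f(1.700000, 1.845000) = 0.155975
  u ← 2.100000 + (0.3/2)·(-0.850000 + 0.155975) = 1.995896
u(1.7) ≈ 1.9959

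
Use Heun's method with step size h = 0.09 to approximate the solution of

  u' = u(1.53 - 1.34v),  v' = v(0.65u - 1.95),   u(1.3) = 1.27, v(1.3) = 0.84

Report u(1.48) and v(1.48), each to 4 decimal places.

Heun on (u,v): k1 = f(t_n, state_n); k2 = f(t_n + h, state_n + h·k1); state_{n+1} = state_n + (h/2)·(k1 + k2).
1.300000: (1.270000, 0.840000)
  k1 = (0.513588, -0.944580)
  predictor → (1.316223, 0.754988)
  k2 = (0.682220, -0.826300)
  → (1.323811, 0.760310)
1.390000: (1.323811, 0.760310)
  k1 = (0.676711, -0.828375)
  predictor → (1.384715, 0.685757)
  k2 = (0.846180, -0.720000)
  → (1.392341, 0.690634)
(u(1.48), v(1.48)) ≈ (1.3923, 0.6906)

1.3923, 0.6906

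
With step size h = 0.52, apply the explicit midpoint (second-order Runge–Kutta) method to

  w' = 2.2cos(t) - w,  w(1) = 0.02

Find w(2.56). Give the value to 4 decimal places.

-0.7069

Midpoint: k1 = f(t_n, w_n); k2 = f(t_n + h/2, w_n + (h/2)·k1); w_{n+1} = w_n + h·k2.
t=1.000000, w=0.020000:
  k1 = f(1.000000, 0.020000) = 1.168665
  k2 = f(1.260000, 0.323853) = 0.348944
  w ← 0.020000 + 0.52·0.348944 = 0.201451
t=1.520000, w=0.201451:
  k1 = f(1.520000, 0.201451) = -0.089747
  k2 = f(1.780000, 0.178117) = -0.635015
  w ← 0.201451 + 0.52·(-0.635015) = -0.128757
t=2.040000, w=-0.128757:
  k1 = f(2.040000, -0.128757) = -0.866031
  k2 = f(2.300000, -0.353925) = -1.111882
  w ← -0.128757 + 0.52·(-1.111882) = -0.706936
w(2.56) ≈ -0.7069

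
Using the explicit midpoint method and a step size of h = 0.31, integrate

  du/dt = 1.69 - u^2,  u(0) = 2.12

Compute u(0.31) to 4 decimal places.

Midpoint: k1 = f(t_n, u_n); k2 = f(t_n + h/2, u_n + (h/2)·k1); u_{n+1} = u_n + h·k2.
t=0.000000, u=2.120000:
  k1 = f(0.000000, 2.120000) = -2.804400
  k2 = f(0.155000, 1.685318) = -1.150297
  u ← 2.120000 + 0.31·(-1.150297) = 1.763408
u(0.31) ≈ 1.7634

1.7634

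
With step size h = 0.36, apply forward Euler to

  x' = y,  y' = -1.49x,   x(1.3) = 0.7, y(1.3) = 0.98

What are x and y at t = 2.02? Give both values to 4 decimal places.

Euler on (x,y): x_{n+1} = x_n + h·x', y_{n+1} = y_n + h·y'.
1.300000: (0.700000, 0.980000); f=(0.980000, -1.043000) → (1.052800, 0.604520)
1.660000: (1.052800, 0.604520); f=(0.604520, -1.568672) → (1.270427, 0.039798)
(x(2.02), y(2.02)) ≈ (1.2704, 0.0398)

1.2704, 0.0398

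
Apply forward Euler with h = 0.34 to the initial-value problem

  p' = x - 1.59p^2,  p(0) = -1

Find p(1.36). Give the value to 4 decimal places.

Euler: p_{n+1} = p_n + h·f(x_n, p_n).
x=0.000000, p=-1.000000: f=-1.590000 → p ← -1.000000 + 0.34·(-1.590000) = -1.540600
x=0.340000, p=-1.540600: f=-3.433783 → p ← -1.540600 + 0.34·(-3.433783) = -2.708086
x=0.680000, p=-2.708086: f=-10.980632 → p ← -2.708086 + 0.34·(-10.980632) = -6.441501
x=1.020000, p=-6.441501: f=-64.953768 → p ← -6.441501 + 0.34·(-64.953768) = -28.525782
p(1.36) ≈ -28.5258

-28.5258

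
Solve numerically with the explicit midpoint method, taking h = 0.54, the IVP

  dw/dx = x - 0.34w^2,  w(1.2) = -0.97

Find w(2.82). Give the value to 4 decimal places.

1.8414

Midpoint: k1 = f(x_n, w_n); k2 = f(x_n + h/2, w_n + (h/2)·k1); w_{n+1} = w_n + h·k2.
x=1.200000, w=-0.970000:
  k1 = f(1.200000, -0.970000) = 0.880094
  k2 = f(1.470000, -0.732375) = 1.287633
  w ← -0.970000 + 0.54·1.287633 = -0.274678
x=1.740000, w=-0.274678:
  k1 = f(1.740000, -0.274678) = 1.714348
  k2 = f(2.010000, 0.188196) = 1.997958
  w ← -0.274678 + 0.54·1.997958 = 0.804219
x=2.280000, w=0.804219:
  k1 = f(2.280000, 0.804219) = 2.060099
  k2 = f(2.550000, 1.360446) = 1.920724
  w ← 0.804219 + 0.54·1.920724 = 1.841410
w(2.82) ≈ 1.8414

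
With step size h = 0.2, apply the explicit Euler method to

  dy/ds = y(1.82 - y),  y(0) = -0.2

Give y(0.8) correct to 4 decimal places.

Euler: y_{n+1} = y_n + h·f(s_n, y_n).
s=0.000000, y=-0.200000: f=-0.404000 → y ← -0.200000 + 0.2·(-0.404000) = -0.280800
s=0.200000, y=-0.280800: f=-0.589905 → y ← -0.280800 + 0.2·(-0.589905) = -0.398781
s=0.400000, y=-0.398781: f=-0.884808 → y ← -0.398781 + 0.2·(-0.884808) = -0.575742
s=0.600000, y=-0.575742: f=-1.379331 → y ← -0.575742 + 0.2·(-1.379331) = -0.851609
y(0.8) ≈ -0.8516

-0.8516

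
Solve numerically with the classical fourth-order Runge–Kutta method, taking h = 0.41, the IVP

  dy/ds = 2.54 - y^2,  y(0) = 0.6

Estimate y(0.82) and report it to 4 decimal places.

RK4: k1 = f(s_n, y_n); k2 = f(s_n + h/2, y_n + (h/2)·k1); k3 = f(s_n + h/2, y_n + (h/2)·k2); k4 = f(s_n + h, y_n + h·k3); y_{n+1} = y_n + (h/6)·(k1 + 2k2 + 2k3 + k4).
s=0.000000, y=0.600000:
  k1 = f(0.000000, 0.600000) = 2.180000
  k2 = f(0.205000, 1.046900) = 1.444000
  k3 = f(0.205000, 0.896020) = 1.737148
  k4 = f(0.410000, 1.312231) = 0.818051
  y ← 0.600000 + (0.41/6)·(k1 + 2k2 + 2k3 + k4) = 1.239624
s=0.410000, y=1.239624:
  k1 = f(0.410000, 1.239624) = 1.003333
  k2 = f(0.615000, 1.445307) = 0.451088
  k3 = f(0.615000, 1.332097) = 0.765518
  k4 = f(0.820000, 1.553486) = 0.126680
  y ← 1.239624 + (0.41/6)·(k1 + 2k2 + 2k3 + k4) = 1.483111
y(0.82) ≈ 1.4831

1.4831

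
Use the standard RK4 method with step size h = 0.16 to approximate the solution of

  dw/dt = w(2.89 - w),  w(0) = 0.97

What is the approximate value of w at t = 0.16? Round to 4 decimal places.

1.2864

RK4: k1 = f(t_n, w_n); k2 = f(t_n + h/2, w_n + (h/2)·k1); k3 = f(t_n + h/2, w_n + (h/2)·k2); k4 = f(t_n + h, w_n + h·k3); w_{n+1} = w_n + (h/6)·(k1 + 2k2 + 2k3 + k4).
t=0.000000, w=0.970000:
  k1 = f(0.000000, 0.970000) = 1.862400
  k2 = f(0.080000, 1.118992) = 1.981744
  k3 = f(0.080000, 1.128540) = 1.987878
  k4 = f(0.160000, 1.288060) = 2.063395
  w ← 0.970000 + (0.16/6)·(k1 + 2k2 + 2k3 + k4) = 1.286401
w(0.16) ≈ 1.2864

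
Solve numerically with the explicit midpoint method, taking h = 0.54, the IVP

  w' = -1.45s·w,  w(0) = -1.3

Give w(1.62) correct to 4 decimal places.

Midpoint: k1 = f(s_n, w_n); k2 = f(s_n + h/2, w_n + (h/2)·k1); w_{n+1} = w_n + h·k2.
s=0.000000, w=-1.300000:
  k1 = f(0.000000, -1.300000) = 0.000000
  k2 = f(0.270000, -1.300000) = 0.508950
  w ← -1.300000 + 0.54·0.508950 = -1.025167
s=0.540000, w=-1.025167:
  k1 = f(0.540000, -1.025167) = 0.802706
  k2 = f(0.810000, -0.808436) = 0.949509
  w ← -1.025167 + 0.54·0.949509 = -0.512432
s=1.080000, w=-0.512432:
  k1 = f(1.080000, -0.512432) = 0.802469
  k2 = f(1.350000, -0.295766) = 0.578961
  w ← -0.512432 + 0.54·0.578961 = -0.199793
w(1.62) ≈ -0.1998

-0.1998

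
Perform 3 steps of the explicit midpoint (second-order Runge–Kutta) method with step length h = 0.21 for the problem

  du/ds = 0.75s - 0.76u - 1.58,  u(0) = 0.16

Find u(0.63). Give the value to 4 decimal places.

-0.5592

Midpoint: k1 = f(s_n, u_n); k2 = f(s_n + h/2, u_n + (h/2)·k1); u_{n+1} = u_n + h·k2.
s=0.000000, u=0.160000:
  k1 = f(0.000000, 0.160000) = -1.701600
  k2 = f(0.105000, -0.018668) = -1.487062
  u ← 0.160000 + 0.21·(-1.487062) = -0.152283
s=0.210000, u=-0.152283:
  k1 = f(0.210000, -0.152283) = -1.306765
  k2 = f(0.315000, -0.289493) = -1.123735
  u ← -0.152283 + 0.21·(-1.123735) = -0.388267
s=0.420000, u=-0.388267:
  k1 = f(0.420000, -0.388267) = -0.969917
  k2 = f(0.525000, -0.490109) = -0.813767
  u ← -0.388267 + 0.21·(-0.813767) = -0.559159
u(0.63) ≈ -0.5592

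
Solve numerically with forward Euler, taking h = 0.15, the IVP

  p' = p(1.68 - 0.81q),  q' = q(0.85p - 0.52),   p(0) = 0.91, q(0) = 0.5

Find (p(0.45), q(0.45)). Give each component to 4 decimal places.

1.5275, 0.5978

Euler on (p,q): p_{n+1} = p_n + h·p', q_{n+1} = q_n + h·q'.
0.000000: (0.910000, 0.500000); f=(1.160250, 0.126750) → (1.084037, 0.519012)
0.150000: (1.084037, 0.519012); f=(1.365453, 0.208348) → (1.288856, 0.550265)
0.300000: (1.288856, 0.550265); f=(1.590816, 0.316692) → (1.527478, 0.597769)
(p(0.45), q(0.45)) ≈ (1.5275, 0.5978)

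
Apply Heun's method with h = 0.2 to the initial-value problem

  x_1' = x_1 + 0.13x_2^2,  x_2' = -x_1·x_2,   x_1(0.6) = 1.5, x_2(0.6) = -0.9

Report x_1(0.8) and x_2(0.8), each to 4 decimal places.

Heun on (x_1,x_2): k1 = f(x_n, state_n); k2 = f(x_n + h, state_n + h·k1); state_{n+1} = state_n + (h/2)·(k1 + k2).
0.600000: (1.500000, -0.900000)
  k1 = (1.605300, 1.350000)
  predictor → (1.821060, -0.630000)
  k2 = (1.872657, 1.147268)
  → (1.847796, -0.650273)
(x_1(0.8), x_2(0.8)) ≈ (1.8478, -0.6503)

1.8478, -0.6503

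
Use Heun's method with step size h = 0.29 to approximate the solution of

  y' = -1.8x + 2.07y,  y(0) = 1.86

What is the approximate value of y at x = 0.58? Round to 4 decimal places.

Heun: k1 = f(x_n, y_n); k2 = f(x_n + h, y_n + h·k1); y_{n+1} = y_n + (h/2)·(k1 + k2).
x=0.000000, y=1.860000:
  k1 = f(0.000000, 1.860000) = 3.850200
  k2 = f(0.290000, 2.976558) = 5.639475
  y ← 1.860000 + (0.29/2)·(3.850200 + 5.639475) = 3.236003
x=0.290000, y=3.236003:
  k1 = f(0.290000, 3.236003) = 6.176526
  k2 = f(0.580000, 5.027195) = 9.362295
  y ← 3.236003 + (0.29/2)·(6.176526 + 9.362295) = 5.489132
y(0.58) ≈ 5.4891

5.4891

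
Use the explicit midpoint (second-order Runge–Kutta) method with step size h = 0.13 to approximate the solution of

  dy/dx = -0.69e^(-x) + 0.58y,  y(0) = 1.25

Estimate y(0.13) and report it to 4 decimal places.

1.2604

Midpoint: k1 = f(x_n, y_n); k2 = f(x_n + h/2, y_n + (h/2)·k1); y_{n+1} = y_n + h·k2.
x=0.000000, y=1.250000:
  k1 = f(0.000000, 1.250000) = 0.035000
  k2 = f(0.065000, 1.252275) = 0.079743
  y ← 1.250000 + 0.13·0.079743 = 1.260367
y(0.13) ≈ 1.2604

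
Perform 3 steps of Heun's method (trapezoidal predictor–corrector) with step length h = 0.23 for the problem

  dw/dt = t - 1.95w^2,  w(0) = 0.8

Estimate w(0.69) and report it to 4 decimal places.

0.5597

Heun: k1 = f(t_n, w_n); k2 = f(t_n + h, w_n + h·k1); w_{n+1} = w_n + (h/2)·(k1 + k2).
t=0.000000, w=0.800000:
  k1 = f(0.000000, 0.800000) = -1.248000
  k2 = f(0.230000, 0.512960) = -0.283100
  w ← 0.800000 + (0.23/2)·(-1.248000 + (-0.283100)) = 0.623924
t=0.230000, w=0.623924:
  k1 = f(0.230000, 0.623924) = -0.529097
  k2 = f(0.460000, 0.502231) = -0.031861
  w ← 0.623924 + (0.23/2)·(-0.529097 + (-0.031861)) = 0.559413
t=0.460000, w=0.559413:
  k1 = f(0.460000, 0.559413) = -0.150240
  k2 = f(0.690000, 0.524858) = 0.152821
  w ← 0.559413 + (0.23/2)·(-0.150240 + 0.152821) = 0.559710
w(0.69) ≈ 0.5597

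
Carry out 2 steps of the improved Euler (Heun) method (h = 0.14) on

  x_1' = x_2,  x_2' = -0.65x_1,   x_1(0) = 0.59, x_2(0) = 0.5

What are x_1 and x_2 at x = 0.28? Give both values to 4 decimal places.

Heun on (x_1,x_2): k1 = f(x_n, state_n); k2 = f(x_n + h, state_n + h·k1); state_{n+1} = state_n + (h/2)·(k1 + k2).
0.000000: (0.590000, 0.500000)
  k1 = (0.500000, -0.383500)
  predictor → (0.660000, 0.446310)
  k2 = (0.446310, -0.429000)
  → (0.656242, 0.443125)
0.140000: (0.656242, 0.443125)
  k1 = (0.443125, -0.426557)
  predictor → (0.718279, 0.383407)
  k2 = (0.383407, -0.466881)
  → (0.714099, 0.380584)
(x_1(0.28), x_2(0.28)) ≈ (0.7141, 0.3806)

0.7141, 0.3806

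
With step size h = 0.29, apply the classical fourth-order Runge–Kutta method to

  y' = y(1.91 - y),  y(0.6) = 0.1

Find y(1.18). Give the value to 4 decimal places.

RK4: k1 = f(s_n, y_n); k2 = f(s_n + h/2, y_n + (h/2)·k1); k3 = f(s_n + h/2, y_n + (h/2)·k2); k4 = f(s_n + h, y_n + h·k3); y_{n+1} = y_n + (h/6)·(k1 + 2k2 + 2k3 + k4).
s=0.600000, y=0.100000:
  k1 = f(0.600000, 0.100000) = 0.181000
  k2 = f(0.745000, 0.126245) = 0.225190
  k3 = f(0.745000, 0.132653) = 0.235770
  k4 = f(0.890000, 0.168373) = 0.293243
  y ← 0.100000 + (0.29/6)·(k1 + 2k2 + 2k3 + k4) = 0.167481
s=0.890000, y=0.167481:
  k1 = f(0.890000, 0.167481) = 0.291839
  k2 = f(1.035000, 0.209798) = 0.356699
  k3 = f(1.035000, 0.219203) = 0.370627
  k4 = f(1.180000, 0.274963) = 0.449575
  y ← 0.167481 + (0.29/6)·(k1 + 2k2 + 2k3 + k4) = 0.273624
y(1.18) ≈ 0.2736

0.2736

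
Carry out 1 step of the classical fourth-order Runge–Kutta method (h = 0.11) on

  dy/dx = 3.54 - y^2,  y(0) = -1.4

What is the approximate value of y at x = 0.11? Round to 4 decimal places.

RK4: k1 = f(x_n, y_n); k2 = f(x_n + h/2, y_n + (h/2)·k1); k3 = f(x_n + h/2, y_n + (h/2)·k2); k4 = f(x_n + h, y_n + h·k3); y_{n+1} = y_n + (h/6)·(k1 + 2k2 + 2k3 + k4).
x=0.000000, y=-1.400000:
  k1 = f(0.000000, -1.400000) = 1.580000
  k2 = f(0.055000, -1.313100) = 1.815768
  k3 = f(0.055000, -1.300133) = 1.849655
  k4 = f(0.110000, -1.196538) = 2.108297
  y ← -1.400000 + (0.11/6)·(k1 + 2k2 + 2k3 + k4) = -1.197982
y(0.11) ≈ -1.1980

-1.1980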